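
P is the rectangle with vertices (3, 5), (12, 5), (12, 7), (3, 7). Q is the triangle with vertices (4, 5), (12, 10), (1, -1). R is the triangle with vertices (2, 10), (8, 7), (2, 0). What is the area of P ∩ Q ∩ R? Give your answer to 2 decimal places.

3.09

The intersection is the polygon with vertices (4,5), (7.2,7), (8,7), (6.286,5).
By the shoelace formula its area is 3.09.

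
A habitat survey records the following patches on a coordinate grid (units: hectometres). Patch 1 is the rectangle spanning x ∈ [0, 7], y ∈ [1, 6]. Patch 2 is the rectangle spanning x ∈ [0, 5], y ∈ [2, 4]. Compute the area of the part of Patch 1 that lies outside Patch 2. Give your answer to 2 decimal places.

25.00

|Patch 1∩Patch 2|: x∈[0,5], y∈[2,4] → 5·2 = 10.
|Patch 1| = 35.
|Patch 1 ∖ Patch 2| = |Patch 1| − |Patch 1∩Patch 2| = 35 − 10 = 25.00.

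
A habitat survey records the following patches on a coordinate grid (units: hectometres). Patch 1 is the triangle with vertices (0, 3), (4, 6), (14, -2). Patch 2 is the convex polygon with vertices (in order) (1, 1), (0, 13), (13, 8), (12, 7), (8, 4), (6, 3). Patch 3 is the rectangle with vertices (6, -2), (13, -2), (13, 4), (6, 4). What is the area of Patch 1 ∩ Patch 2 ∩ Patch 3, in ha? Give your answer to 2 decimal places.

0.65

The intersection is the polygon with vertices (7.077,3.538), (6,3), (6,4), (6.5,4).
By the shoelace formula its area is 0.65.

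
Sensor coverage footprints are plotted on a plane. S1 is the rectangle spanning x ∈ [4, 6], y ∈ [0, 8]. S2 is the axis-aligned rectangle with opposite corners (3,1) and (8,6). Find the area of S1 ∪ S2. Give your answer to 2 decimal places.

By inclusion–exclusion:
Individual areas: |S1| = 16, |S2| = 25.
|S1∩S2|: x∈[4,6], y∈[1,6] → 2·5 = 10.
|S1 ∪ S2| = 41 − 10 = 31.00.

31.00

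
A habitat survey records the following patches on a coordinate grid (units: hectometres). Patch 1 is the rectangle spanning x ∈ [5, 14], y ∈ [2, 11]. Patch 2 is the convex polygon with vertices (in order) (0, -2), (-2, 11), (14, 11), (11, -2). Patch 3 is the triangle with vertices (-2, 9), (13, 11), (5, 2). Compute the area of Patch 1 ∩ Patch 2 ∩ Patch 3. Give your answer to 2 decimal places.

The intersection is the polygon with vertices (5,9.933), (13,11), (5,2).
By the shoelace formula its area is 31.73.

31.73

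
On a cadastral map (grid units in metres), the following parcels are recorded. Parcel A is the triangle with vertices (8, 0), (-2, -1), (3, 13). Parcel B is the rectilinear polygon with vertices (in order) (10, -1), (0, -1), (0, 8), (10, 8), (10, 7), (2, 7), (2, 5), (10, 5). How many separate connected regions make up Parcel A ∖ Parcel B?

3

Parcel A ∖ Parcel B splits into 3 disjoint pieces (area 5.4, area 9.272, area 7.3846).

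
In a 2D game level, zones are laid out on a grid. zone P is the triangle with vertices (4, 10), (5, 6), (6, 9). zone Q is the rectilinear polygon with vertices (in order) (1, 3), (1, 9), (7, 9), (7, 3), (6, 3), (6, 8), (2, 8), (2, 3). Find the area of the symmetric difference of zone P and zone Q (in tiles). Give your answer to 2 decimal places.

|zone P| = 3.5, |zone Q| = 16, |zone P∩zone Q| = 1.4583.
|zone P △ zone Q| = |zone P| + |zone Q| − 2·|zone P∩zone Q| = 3.5 + 16 − 2.9167 = 16.58.

16.58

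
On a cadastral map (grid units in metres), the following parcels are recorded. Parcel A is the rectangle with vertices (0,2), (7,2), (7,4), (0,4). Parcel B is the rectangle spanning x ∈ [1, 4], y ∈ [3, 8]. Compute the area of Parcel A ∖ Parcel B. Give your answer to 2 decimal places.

11.00

|Parcel A∩Parcel B|: x∈[1,4], y∈[3,4] → 3·1 = 3.
|Parcel A| = 14.
|Parcel A ∖ Parcel B| = |Parcel A| − |Parcel A∩Parcel B| = 14 − 3 = 11.00.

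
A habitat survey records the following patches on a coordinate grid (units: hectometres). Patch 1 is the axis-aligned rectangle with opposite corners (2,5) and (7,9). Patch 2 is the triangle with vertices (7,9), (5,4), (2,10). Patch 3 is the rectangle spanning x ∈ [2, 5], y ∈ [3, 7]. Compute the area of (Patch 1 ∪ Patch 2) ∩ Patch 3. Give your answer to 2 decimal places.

The region (Patch 1 ∪ Patch 2) ∩ Patch 3 is the polygon with vertices (4.5,5), (2,5), (2,7), (5,7), (5,4).
By the shoelace formula its area is 6.25.

6.25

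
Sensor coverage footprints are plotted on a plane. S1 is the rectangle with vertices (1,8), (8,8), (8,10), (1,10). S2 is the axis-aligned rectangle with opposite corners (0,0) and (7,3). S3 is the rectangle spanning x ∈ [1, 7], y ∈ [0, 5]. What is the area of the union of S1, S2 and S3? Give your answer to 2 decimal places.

By inclusion–exclusion:
Individual areas: |S1| = 14, |S2| = 21, |S3| = 30.
|S1∩S2| = 0 (no overlap).
|S1∩S3| = 0 (no overlap).
|S2∩S3|: x∈[1,7], y∈[0,3] → 6·3 = 18.
|S1∩S2∩S3| = 0.
|S1 ∪ S2 ∪ S3| = 65 − 18 + 0 = 47.00.

47.00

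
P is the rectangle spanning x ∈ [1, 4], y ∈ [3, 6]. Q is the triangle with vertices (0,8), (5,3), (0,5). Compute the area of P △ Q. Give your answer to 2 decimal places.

|P| = 9, |Q| = 7.5, |P∩Q| = 4.
|P △ Q| = |P| + |Q| − 2·|P∩Q| = 9 + 7.5 − 8 = 8.50.

8.50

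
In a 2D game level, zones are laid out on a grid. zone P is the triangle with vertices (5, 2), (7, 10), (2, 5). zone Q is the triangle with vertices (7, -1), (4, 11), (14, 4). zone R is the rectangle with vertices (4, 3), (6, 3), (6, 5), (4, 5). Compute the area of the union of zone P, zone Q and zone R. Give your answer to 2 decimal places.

60.75

By inclusion–exclusion:
Individual areas: |zone P| = 15, |zone Q| = 49.5, |zone R| = 4.
|zone P∩zone Q| = 4.3103.
|zone P∩zone R| = 3.
|zone Q∩zone R| = 0.5.
|zone P∩zone Q∩zone R| = 0.0625.
|zone P ∪ zone Q ∪ zone R| = 68.5 − 7.8103 + 0.0625 = 60.75.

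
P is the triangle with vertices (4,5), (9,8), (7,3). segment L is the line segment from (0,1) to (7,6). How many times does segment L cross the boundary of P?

1

The segment meets the boundary at (4.828,4.448).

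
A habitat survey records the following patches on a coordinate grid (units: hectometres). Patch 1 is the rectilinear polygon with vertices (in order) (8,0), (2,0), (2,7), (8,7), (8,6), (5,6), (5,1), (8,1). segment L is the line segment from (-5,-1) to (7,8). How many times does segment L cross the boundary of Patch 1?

The segment meets the boundary at (5.667,7), (2,4.25).

2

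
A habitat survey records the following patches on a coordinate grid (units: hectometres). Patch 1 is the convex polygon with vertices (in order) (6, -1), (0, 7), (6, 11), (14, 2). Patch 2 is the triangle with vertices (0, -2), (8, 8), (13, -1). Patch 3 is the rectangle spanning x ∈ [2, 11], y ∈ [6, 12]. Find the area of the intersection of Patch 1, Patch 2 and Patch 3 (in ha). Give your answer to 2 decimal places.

2.71

The intersection is the polygon with vertices (8,8), (9.111,6), (6.4,6).
By the shoelace formula its area is 2.71.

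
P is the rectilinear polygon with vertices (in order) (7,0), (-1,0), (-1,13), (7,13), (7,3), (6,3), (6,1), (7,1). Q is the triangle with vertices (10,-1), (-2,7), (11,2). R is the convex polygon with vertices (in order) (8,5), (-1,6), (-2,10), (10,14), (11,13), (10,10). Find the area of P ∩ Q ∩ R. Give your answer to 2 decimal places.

The intersection is the polygon with vertices (1.25,5.75), (-0.4,5.933), (-1,6.333), (-1,6.615).
By the shoelace formula its area is 0.59.

0.59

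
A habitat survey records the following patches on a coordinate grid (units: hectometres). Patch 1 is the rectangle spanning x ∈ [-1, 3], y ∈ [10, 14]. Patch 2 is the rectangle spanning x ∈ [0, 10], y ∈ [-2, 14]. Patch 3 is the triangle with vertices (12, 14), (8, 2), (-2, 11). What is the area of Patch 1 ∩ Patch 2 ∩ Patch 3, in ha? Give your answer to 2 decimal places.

5.25

The intersection is the polygon with vertices (0,10), (0,11.429), (3,12.071), (3,10).
By the shoelace formula its area is 5.25.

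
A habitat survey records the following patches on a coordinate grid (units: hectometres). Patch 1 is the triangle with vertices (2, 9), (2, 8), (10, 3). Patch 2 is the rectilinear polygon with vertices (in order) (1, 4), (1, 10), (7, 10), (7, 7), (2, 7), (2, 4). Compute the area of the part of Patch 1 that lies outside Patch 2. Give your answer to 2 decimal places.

|Patch 1| = 4, |Patch 1∩Patch 2| = 1.8667.
|Patch 1 ∖ Patch 2| = |Patch 1| − |Patch 1∩Patch 2| = 4 − 1.8667 = 2.13.

2.13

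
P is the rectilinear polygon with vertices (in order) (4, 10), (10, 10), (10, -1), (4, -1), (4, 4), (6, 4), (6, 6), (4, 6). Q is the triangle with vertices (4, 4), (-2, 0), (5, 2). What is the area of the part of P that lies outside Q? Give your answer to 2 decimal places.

|P| = 62, |P∩Q| = 1.1429.
|P ∖ Q| = |P| − |P∩Q| = 62 − 1.1429 = 60.86.

60.86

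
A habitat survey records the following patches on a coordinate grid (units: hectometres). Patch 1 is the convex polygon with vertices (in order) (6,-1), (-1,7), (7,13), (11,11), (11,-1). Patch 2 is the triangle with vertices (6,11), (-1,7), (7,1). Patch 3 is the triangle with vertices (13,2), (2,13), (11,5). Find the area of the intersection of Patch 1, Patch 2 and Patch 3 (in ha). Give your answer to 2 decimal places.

0.53

The intersection is the polygon with vertices (6.222,8.778), (4.727,10.273), (4.935,10.391), (6.171,9.293).
By the shoelace formula its area is 0.53.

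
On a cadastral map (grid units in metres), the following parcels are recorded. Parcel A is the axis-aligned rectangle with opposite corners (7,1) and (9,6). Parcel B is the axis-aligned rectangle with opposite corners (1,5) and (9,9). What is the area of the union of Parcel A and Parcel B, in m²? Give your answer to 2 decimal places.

By inclusion–exclusion:
Individual areas: |Parcel A| = 10, |Parcel B| = 32.
|Parcel A∩Parcel B|: x∈[7,9], y∈[5,6] → 2·1 = 2.
|Parcel A ∪ Parcel B| = 42 − 2 = 40.00.

40.00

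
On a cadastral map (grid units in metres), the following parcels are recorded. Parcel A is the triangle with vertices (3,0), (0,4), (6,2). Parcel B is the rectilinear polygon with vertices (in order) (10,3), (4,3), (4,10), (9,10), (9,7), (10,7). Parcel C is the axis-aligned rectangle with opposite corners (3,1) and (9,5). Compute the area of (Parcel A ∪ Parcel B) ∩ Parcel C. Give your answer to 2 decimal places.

|Parcel A ∪ Parcel B| = 48.
|(Parcel A ∪ Parcel B) ∩ Parcel C| = 13.75.

13.75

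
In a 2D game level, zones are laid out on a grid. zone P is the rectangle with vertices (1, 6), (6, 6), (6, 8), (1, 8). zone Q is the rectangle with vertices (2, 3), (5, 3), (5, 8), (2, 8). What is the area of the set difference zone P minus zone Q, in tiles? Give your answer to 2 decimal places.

|zone P∩zone Q|: x∈[2,5], y∈[6,8] → 3·2 = 6.
|zone P| = 10.
|zone P ∖ zone Q| = |zone P| − |zone P∩zone Q| = 10 − 6 = 4.00.

4.00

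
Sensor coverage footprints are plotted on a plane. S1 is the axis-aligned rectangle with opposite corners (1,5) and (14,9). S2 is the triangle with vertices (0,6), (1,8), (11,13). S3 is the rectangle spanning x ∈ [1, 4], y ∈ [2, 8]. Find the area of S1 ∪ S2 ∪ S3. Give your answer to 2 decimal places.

By inclusion–exclusion:
Individual areas: |S1| = 52, |S2| = 7.5, |S3| = 18.
|S1∩S2| = 3.3896.
|S1∩S3|: x∈[1,4], y∈[5,8] → 3·3 = 9.
|S2∩S3| = 1.461.
|S1∩S2∩S3| = 1.461.
|S1 ∪ S2 ∪ S3| = 77.5 − 13.8506 + 1.461 = 65.11.

65.11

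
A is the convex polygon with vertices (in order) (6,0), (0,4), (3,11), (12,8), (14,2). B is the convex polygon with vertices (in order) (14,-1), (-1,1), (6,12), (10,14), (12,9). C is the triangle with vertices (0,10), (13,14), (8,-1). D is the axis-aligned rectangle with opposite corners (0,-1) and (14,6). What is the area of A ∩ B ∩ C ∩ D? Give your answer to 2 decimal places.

24.88

The intersection is the polygon with vertices (8.546,0.636), (7.077,0.269), (2.909,6), (10.333,6).
By the shoelace formula its area is 24.88.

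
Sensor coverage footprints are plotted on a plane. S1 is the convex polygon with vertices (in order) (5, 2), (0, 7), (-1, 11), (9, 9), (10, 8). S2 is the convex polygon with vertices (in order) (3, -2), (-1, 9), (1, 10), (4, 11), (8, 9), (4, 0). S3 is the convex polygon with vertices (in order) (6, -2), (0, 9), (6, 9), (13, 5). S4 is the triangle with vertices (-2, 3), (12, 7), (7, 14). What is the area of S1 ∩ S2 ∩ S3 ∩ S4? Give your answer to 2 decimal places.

The intersection is the polygon with vertices (2.4,4.6), (1.164,6.867), (2.909,9), (6,9), (7.595,8.089), (6.4,5.4), (2.667,4.333).
By the shoelace formula its area is 20.79.

20.79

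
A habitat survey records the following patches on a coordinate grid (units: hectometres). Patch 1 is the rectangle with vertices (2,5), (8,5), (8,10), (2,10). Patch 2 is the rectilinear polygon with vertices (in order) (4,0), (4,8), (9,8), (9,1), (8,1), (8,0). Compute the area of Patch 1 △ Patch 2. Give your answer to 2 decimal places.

|Patch 1| = 30, |Patch 2| = 39, |Patch 1∩Patch 2| = 12.
|Patch 1 △ Patch 2| = |Patch 1| + |Patch 2| − 2·|Patch 1∩Patch 2| = 30 + 39 − 24 = 45.00.

45.00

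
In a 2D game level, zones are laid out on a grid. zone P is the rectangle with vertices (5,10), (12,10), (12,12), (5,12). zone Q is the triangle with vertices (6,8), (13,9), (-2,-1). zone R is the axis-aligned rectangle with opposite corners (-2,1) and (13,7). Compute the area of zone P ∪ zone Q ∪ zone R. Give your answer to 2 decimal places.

113.17

By inclusion–exclusion:
Individual areas: |zone P| = 14, |zone Q| = 27.5, |zone R| = 90.
|zone P∩zone Q| = 0.
|zone P∩zone R| = 0 (no overlap).
|zone Q∩zone R| = 18.3333.
|zone P∩zone Q∩zone R| = 0.
|zone P ∪ zone Q ∪ zone R| = 131.5 − 18.3333 + 0 = 113.17.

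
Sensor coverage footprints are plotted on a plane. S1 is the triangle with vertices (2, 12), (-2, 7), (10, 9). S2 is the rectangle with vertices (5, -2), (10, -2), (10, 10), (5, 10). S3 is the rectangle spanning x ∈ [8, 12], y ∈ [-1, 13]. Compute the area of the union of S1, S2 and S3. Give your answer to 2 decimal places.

114.25

By inclusion–exclusion:
Individual areas: |S1| = 26, |S2| = 60, |S3| = 56.
|S1∩S2| = 5.75.
|S1∩S3| = 1.0833.
|S2∩S3|: x∈[8,10], y∈[-1,10] → 2·11 = 22.
|S1∩S2∩S3| = 1.0833.
|S1 ∪ S2 ∪ S3| = 142 − 28.8333 + 1.0833 = 114.25.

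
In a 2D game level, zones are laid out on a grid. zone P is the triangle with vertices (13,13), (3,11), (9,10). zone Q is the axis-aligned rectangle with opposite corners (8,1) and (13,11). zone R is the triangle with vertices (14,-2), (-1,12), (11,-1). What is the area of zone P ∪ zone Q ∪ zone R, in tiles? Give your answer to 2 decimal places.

By inclusion–exclusion:
Individual areas: |zone P| = 11, |zone Q| = 50, |zone R| = 13.5.
|zone P∩zone Q| = 1.5833.
|zone P∩zone R| = 0.
|zone Q∩zone R| = 2.9003.
|zone P∩zone Q∩zone R| = 0.
|zone P ∪ zone Q ∪ zone R| = 74.5 − 4.4836 + 0 = 70.02.

70.02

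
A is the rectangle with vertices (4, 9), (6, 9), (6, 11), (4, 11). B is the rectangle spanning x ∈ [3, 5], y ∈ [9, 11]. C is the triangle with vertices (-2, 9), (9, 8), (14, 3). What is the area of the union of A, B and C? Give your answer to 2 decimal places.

By inclusion–exclusion:
Individual areas: |A| = 4, |B| = 4, |C| = 25.
|A∩B|: x∈[4,5], y∈[9,11] → 1·2 = 2.
|A∩C| = 0.
|B∩C| = 0.
|A∩B∩C| = 0.
|A ∪ B ∪ C| = 33 − 2 + 0 = 31.00.

31.00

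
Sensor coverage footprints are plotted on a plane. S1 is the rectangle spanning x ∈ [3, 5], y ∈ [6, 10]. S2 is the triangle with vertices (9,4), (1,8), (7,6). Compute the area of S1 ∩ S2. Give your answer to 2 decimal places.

1.00

The intersection is the polygon with vertices (5,6), (3,7), (3,7.333), (5,6.667).
By the shoelace formula its area is 1.00.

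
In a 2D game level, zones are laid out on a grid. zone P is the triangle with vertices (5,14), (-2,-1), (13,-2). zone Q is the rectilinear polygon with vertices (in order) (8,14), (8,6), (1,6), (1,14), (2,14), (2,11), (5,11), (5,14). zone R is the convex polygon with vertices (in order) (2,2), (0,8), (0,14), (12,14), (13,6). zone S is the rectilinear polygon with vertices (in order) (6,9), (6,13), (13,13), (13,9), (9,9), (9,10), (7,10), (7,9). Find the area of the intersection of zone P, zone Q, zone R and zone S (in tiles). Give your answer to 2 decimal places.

2.00

The intersection is the polygon with vertices (7,10), (7,9), (6,9), (6,12).
By the shoelace formula its area is 2.00.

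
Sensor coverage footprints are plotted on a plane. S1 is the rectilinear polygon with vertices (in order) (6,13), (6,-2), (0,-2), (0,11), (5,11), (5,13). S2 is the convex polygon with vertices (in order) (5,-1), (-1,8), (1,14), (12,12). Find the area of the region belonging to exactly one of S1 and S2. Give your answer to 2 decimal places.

76.86

|S1| = 80, |S2| = 105.5, |S1∩S2| = 54.3214.
|S1 △ S2| = |S1| + |S2| − 2·|S1∩S2| = 80 + 105.5 − 108.6429 = 76.86.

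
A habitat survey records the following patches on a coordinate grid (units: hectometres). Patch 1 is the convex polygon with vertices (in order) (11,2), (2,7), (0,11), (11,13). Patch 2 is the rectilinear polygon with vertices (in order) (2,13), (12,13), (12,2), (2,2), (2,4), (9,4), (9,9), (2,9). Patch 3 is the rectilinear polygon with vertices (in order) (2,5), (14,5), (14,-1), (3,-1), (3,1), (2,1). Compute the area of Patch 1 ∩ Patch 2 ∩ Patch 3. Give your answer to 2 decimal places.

The intersection is the polygon with vertices (9,4), (9,5), (11,5), (11,2), (7.4,4).
By the shoelace formula its area is 5.60.

5.60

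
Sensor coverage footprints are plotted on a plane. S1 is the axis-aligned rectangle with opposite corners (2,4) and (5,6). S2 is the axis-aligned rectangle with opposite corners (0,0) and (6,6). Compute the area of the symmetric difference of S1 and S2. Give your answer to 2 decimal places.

|S1∩S2|: x∈[2,5], y∈[4,6] → 3·2 = 6.
|S1 △ S2| = |S1| + |S2| − 2·|S1∩S2| = 6 + 36 − 12 = 30.00.

30.00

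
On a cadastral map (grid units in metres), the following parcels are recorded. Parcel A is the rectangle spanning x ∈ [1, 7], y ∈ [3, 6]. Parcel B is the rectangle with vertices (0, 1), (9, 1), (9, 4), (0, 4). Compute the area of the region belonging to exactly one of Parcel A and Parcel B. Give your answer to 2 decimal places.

|Parcel A∩Parcel B|: x∈[1,7], y∈[3,4] → 6·1 = 6.
|Parcel A △ Parcel B| = |Parcel A| + |Parcel B| − 2·|Parcel A∩Parcel B| = 18 + 27 − 12 = 33.00.

33.00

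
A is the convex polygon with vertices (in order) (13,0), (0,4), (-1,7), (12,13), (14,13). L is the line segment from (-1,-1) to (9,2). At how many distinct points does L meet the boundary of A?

The segment meets the boundary at (7.734,1.62).

1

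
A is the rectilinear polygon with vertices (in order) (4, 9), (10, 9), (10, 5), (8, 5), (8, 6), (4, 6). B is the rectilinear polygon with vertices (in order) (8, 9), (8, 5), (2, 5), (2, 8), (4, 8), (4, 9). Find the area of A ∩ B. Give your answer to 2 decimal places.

12.00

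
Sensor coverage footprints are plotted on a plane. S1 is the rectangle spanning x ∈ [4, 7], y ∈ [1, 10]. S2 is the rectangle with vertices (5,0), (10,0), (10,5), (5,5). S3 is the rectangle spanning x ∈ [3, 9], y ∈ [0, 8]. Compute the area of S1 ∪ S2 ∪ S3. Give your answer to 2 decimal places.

59.00

By inclusion–exclusion:
Individual areas: |S1| = 27, |S2| = 25, |S3| = 48.
|S1∩S2|: x∈[5,7], y∈[1,5] → 2·4 = 8.
|S1∩S3|: x∈[4,7], y∈[1,8] → 3·7 = 21.
|S2∩S3|: x∈[5,9], y∈[0,5] → 4·5 = 20.
|S1∩S2∩S3| = 8.
|S1 ∪ S2 ∪ S3| = 100 − 49 + 8 = 59.00.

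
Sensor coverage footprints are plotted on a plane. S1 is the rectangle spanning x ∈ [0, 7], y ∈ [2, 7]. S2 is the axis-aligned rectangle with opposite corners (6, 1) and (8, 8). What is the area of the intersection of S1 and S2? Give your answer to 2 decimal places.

|S1∩S2|: x∈[6,7], y∈[2,7] → 1·5 = 5.

5.00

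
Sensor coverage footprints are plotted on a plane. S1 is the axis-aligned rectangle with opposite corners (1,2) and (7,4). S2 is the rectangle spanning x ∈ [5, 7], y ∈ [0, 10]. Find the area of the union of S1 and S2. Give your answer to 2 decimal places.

By inclusion–exclusion:
Individual areas: |S1| = 12, |S2| = 20.
|S1∩S2|: x∈[5,7], y∈[2,4] → 2·2 = 4.
|S1 ∪ S2| = 32 − 4 = 28.00.

28.00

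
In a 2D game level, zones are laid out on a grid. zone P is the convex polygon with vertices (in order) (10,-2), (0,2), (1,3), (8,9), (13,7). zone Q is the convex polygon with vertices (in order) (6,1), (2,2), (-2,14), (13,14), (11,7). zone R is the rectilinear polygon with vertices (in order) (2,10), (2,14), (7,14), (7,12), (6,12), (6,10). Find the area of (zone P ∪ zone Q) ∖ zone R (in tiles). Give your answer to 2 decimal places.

151.70

|zone P ∪ zone Q| = 169.6994.
|(zone P ∪ zone Q) ∩ zone R| = 18.
|(zone P ∪ zone Q) ∖ zone R| = 169.6994 − 18 = 151.70.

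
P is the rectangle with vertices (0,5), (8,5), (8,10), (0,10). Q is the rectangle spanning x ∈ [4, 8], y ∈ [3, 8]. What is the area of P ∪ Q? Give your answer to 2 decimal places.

48.00

By inclusion–exclusion:
Individual areas: |P| = 40, |Q| = 20.
|P∩Q|: x∈[4,8], y∈[5,8] → 4·3 = 12.
|P ∪ Q| = 60 − 12 = 48.00.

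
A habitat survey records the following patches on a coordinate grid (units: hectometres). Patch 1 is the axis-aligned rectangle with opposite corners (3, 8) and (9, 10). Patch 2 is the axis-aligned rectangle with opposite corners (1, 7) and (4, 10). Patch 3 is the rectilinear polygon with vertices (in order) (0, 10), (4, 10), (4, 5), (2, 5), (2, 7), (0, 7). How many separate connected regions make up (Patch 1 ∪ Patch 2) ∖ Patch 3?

1

(Patch 1 ∪ Patch 2) ∖ Patch 3 is a single connected region.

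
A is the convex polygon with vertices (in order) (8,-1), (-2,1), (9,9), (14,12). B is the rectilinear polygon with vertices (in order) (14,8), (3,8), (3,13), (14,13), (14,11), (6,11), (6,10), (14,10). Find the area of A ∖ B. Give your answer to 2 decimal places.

66.81

|A| = 74.5, |A∩B| = 7.6875.
|A ∖ B| = |A| − |A∩B| = 74.5 − 7.6875 = 66.81.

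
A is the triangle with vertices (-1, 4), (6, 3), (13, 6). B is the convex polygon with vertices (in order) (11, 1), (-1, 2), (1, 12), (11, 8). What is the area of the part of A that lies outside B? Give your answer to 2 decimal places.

|A| = 14, |A∩B| = 13.4057.
|A ∖ B| = |A| − |A∩B| = 14 − 13.4057 = 0.59.

0.59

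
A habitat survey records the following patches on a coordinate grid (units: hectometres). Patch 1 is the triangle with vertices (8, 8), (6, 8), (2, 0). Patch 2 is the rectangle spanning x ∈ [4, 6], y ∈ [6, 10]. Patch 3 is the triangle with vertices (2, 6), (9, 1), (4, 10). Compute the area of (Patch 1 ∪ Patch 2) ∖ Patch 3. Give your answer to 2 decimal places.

|Patch 1 ∪ Patch 2| = 15.
|(Patch 1 ∪ Patch 2) ∩ Patch 3| = 6.7558.
|(Patch 1 ∪ Patch 2) ∖ Patch 3| = 15 − 6.7558 = 8.24.

8.24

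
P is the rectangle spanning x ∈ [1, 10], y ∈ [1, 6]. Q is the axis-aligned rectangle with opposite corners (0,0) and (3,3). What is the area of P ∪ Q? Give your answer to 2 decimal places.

By inclusion–exclusion:
Individual areas: |P| = 45, |Q| = 9.
|P∩Q|: x∈[1,3], y∈[1,3] → 2·2 = 4.
|P ∪ Q| = 54 − 4 = 50.00.

50.00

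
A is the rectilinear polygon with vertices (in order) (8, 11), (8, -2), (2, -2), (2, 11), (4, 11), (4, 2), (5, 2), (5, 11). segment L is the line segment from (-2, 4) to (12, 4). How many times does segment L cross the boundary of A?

The segment meets the boundary at (8,4), (5,4), (4,4), (2,4).

4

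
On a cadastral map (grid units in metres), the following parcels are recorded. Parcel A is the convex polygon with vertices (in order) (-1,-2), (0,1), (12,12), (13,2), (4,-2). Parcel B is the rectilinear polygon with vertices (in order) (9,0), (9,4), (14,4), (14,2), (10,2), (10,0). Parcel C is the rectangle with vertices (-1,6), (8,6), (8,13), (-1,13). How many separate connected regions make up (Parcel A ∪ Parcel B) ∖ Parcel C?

(Parcel A ∪ Parcel B) ∖ Parcel C is a single connected region.

1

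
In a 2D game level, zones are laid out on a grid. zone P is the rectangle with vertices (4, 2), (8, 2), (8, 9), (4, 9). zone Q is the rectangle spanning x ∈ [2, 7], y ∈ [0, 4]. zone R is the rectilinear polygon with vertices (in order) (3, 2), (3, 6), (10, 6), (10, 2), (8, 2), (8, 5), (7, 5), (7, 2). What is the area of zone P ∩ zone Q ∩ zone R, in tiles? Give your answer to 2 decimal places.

The intersection is the polygon with vertices (4,4), (7,4), (7,2), (4,2).
By the shoelace formula its area is 6.00.

6.00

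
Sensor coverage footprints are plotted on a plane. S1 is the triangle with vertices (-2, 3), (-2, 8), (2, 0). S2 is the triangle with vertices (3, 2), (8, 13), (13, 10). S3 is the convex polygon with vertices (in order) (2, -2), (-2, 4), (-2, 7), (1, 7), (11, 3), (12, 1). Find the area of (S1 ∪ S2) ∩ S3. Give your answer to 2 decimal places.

|S1 ∪ S2| = 45.
|(S1 ∪ S2) ∩ S3| = 13.04.

13.04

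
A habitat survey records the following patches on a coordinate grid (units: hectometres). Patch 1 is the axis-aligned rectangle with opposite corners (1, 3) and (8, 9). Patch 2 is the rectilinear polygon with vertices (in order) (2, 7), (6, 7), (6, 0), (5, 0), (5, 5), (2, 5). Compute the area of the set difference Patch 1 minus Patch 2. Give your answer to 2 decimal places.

32.00

|Patch 1| = 42, |Patch 1∩Patch 2| = 10.
|Patch 1 ∖ Patch 2| = |Patch 1| − |Patch 1∩Patch 2| = 42 − 10 = 32.00.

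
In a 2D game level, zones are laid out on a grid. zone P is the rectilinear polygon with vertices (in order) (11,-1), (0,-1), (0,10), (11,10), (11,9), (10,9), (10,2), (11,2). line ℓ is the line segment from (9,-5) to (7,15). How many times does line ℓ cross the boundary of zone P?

The segment meets the boundary at (8.6,-1), (7.5,10).

2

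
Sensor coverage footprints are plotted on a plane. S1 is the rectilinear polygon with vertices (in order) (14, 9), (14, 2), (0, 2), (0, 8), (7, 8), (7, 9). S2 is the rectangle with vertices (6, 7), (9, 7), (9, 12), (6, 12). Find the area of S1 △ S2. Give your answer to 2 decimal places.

96.00

|S1| = 91, |S2| = 15, |S1∩S2| = 5.
|S1 △ S2| = |S1| + |S2| − 2·|S1∩S2| = 91 + 15 − 10 = 96.00.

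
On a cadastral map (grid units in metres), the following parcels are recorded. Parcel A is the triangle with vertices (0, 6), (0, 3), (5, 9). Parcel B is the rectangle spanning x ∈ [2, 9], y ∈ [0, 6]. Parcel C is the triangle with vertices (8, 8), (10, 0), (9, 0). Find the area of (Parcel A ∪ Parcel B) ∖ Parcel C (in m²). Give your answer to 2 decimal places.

47.60

|Parcel A ∪ Parcel B| = 49.35.
|(Parcel A ∪ Parcel B) ∩ Parcel C| = 1.75.
|(Parcel A ∪ Parcel B) ∖ Parcel C| = 49.35 − 1.75 = 47.60.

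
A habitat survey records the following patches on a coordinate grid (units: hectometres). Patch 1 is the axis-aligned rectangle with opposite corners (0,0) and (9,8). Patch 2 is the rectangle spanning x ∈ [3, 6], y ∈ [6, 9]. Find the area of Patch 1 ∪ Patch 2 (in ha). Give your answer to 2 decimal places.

75.00

By inclusion–exclusion:
Individual areas: |Patch 1| = 72, |Patch 2| = 9.
|Patch 1∩Patch 2|: x∈[3,6], y∈[6,8] → 3·2 = 6.
|Patch 1 ∪ Patch 2| = 81 − 6 = 75.00.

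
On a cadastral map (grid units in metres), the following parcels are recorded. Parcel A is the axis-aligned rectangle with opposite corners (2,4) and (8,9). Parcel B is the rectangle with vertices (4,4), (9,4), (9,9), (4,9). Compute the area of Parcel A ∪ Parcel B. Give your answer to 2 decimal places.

By inclusion–exclusion:
Individual areas: |Parcel A| = 30, |Parcel B| = 25.
|Parcel A∩Parcel B|: x∈[4,8], y∈[4,9] → 4·5 = 20.
|Parcel A ∪ Parcel B| = 55 − 20 = 35.00.

35.00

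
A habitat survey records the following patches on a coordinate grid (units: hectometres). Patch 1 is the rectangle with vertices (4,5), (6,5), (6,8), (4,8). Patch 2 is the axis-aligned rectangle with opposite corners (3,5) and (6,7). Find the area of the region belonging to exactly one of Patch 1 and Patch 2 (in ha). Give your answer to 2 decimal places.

4.00

|Patch 1∩Patch 2|: x∈[4,6], y∈[5,7] → 2·2 = 4.
|Patch 1 △ Patch 2| = |Patch 1| + |Patch 2| − 2·|Patch 1∩Patch 2| = 6 + 6 − 8 = 4.00.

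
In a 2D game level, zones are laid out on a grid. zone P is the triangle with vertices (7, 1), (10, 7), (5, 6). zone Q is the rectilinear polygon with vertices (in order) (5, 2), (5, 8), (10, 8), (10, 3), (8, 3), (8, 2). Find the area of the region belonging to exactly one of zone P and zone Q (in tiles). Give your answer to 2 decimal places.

15.40

|zone P| = 13.5, |zone Q| = 28, |zone P∩zone Q| = 13.05.
|zone P △ zone Q| = |zone P| + |zone Q| − 2·|zone P∩zone Q| = 13.5 + 28 − 26.1 = 15.40.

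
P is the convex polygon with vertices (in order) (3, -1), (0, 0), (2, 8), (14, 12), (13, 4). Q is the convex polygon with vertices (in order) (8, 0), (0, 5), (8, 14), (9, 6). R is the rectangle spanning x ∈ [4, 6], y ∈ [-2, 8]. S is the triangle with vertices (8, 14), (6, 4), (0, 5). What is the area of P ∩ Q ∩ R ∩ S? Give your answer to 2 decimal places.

The intersection is the polygon with vertices (4,8), (6,8), (6,4), (4,4.333).
By the shoelace formula its area is 7.67.

7.67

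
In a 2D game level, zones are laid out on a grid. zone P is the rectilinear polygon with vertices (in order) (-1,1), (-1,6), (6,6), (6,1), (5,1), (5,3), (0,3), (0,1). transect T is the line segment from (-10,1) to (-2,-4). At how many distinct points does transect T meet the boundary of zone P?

The segment lies entirely outside zone P and never meets its boundary.

0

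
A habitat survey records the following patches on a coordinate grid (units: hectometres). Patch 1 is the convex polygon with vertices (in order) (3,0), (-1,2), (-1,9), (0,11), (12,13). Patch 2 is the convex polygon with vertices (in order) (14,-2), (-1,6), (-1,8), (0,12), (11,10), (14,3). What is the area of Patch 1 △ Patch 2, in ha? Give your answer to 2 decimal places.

|Patch 1| = 91.5, |Patch 2| = 120.5, |Patch 1∩Patch 2| = 60.3238.
|Patch 1 △ Patch 2| = |Patch 1| + |Patch 2| − 2·|Patch 1∩Patch 2| = 91.5 + 120.5 − 120.6477 = 91.35.

91.35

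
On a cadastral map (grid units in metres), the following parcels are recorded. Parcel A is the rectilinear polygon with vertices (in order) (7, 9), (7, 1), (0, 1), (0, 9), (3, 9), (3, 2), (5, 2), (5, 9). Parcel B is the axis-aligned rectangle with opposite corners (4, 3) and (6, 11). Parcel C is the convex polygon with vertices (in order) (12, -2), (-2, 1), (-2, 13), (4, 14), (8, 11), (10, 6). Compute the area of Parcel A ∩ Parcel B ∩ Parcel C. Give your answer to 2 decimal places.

The intersection is the polygon with vertices (6,9), (6,3), (5,3), (5,9).
By the shoelace formula its area is 6.00.

6.00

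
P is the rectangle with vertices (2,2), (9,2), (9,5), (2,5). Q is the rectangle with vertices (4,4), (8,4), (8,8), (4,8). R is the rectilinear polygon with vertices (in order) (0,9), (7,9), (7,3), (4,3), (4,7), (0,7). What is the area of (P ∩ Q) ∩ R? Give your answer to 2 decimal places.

3.00

The region (P ∩ Q) ∩ R is the polygon with vertices (4,4), (4,5), (7,5), (7,4).
By the shoelace formula its area is 3.00.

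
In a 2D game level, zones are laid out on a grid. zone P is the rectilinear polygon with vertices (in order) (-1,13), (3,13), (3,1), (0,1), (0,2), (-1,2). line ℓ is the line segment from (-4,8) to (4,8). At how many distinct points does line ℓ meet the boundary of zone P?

2

The segment meets the boundary at (3,8), (-1,8).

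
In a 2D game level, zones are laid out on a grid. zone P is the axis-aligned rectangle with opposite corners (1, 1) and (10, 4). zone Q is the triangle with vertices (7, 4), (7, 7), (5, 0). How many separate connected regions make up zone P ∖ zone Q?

zone P ∖ zone Q splits into 2 disjoint pieces (area 11.25, area 14.1429).

2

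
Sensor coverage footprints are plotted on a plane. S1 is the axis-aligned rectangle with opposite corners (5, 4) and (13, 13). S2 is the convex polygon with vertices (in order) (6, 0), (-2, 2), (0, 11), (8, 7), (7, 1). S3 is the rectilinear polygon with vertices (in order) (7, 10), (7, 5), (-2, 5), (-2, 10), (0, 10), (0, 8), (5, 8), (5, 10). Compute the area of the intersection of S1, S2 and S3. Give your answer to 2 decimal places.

6.00

The intersection is the polygon with vertices (5,8), (5,8.5), (7,7.5), (7,5), (5,5).
By the shoelace formula its area is 6.00.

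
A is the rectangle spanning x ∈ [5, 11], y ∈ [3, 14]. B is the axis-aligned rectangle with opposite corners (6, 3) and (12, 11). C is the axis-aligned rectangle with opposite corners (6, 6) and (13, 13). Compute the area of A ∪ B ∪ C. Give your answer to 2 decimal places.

83.00

By inclusion–exclusion:
Individual areas: |A| = 66, |B| = 48, |C| = 49.
|A∩B|: x∈[6,11], y∈[3,11] → 5·8 = 40.
|A∩C|: x∈[6,11], y∈[6,13] → 5·7 = 35.
|B∩C|: x∈[6,12], y∈[6,11] → 6·5 = 30.
|A∩B∩C| = 25.
|A ∪ B ∪ C| = 163 − 105 + 25 = 83.00.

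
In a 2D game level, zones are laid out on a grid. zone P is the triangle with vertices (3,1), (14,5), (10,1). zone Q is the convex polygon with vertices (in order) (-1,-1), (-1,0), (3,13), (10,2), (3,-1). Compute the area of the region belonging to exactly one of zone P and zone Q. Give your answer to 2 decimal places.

78.75

|zone P| = 14, |zone Q| = 79, |zone P∩zone Q| = 7.1253.
|zone P △ zone Q| = |zone P| + |zone Q| − 2·|zone P∩zone Q| = 14 + 79 − 14.2506 = 78.75.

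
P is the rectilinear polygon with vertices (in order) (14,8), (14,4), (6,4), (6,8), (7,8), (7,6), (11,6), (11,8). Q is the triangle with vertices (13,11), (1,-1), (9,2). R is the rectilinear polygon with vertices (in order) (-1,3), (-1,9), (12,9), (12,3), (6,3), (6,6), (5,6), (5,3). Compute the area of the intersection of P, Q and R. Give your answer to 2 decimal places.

7.17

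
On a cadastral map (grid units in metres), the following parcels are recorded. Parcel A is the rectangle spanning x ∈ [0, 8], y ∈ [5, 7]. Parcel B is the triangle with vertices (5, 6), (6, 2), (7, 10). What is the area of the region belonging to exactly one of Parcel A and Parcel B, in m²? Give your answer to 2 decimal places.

|Parcel A| = 16, |Parcel B| = 6, |Parcel A∩Parcel B| = 2.625.
|Parcel A △ Parcel B| = |Parcel A| + |Parcel B| − 2·|Parcel A∩Parcel B| = 16 + 6 − 5.25 = 16.75.

16.75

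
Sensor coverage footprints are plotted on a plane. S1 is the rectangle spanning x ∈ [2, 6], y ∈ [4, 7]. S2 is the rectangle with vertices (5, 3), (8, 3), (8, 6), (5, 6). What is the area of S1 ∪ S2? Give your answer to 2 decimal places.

By inclusion–exclusion:
Individual areas: |S1| = 12, |S2| = 9.
|S1∩S2|: x∈[5,6], y∈[4,6] → 1·2 = 2.
|S1 ∪ S2| = 21 − 2 = 19.00.

19.00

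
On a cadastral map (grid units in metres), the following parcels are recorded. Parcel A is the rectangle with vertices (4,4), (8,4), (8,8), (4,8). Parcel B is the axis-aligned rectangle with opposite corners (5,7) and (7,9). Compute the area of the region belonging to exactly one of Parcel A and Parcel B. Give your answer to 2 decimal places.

|Parcel A∩Parcel B|: x∈[5,7], y∈[7,8] → 2·1 = 2.
|Parcel A △ Parcel B| = |Parcel A| + |Parcel B| − 2·|Parcel A∩Parcel B| = 16 + 4 − 4 = 16.00.

16.00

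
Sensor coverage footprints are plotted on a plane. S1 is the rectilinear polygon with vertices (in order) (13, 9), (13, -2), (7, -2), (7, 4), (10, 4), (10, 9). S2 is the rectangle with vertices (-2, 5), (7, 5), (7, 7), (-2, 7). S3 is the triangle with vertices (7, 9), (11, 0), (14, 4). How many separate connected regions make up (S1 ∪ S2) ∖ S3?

3

(S1 ∪ S2) ∖ S3 splits into 3 disjoint pieces (area 27.1111, area 9.6429, area 18).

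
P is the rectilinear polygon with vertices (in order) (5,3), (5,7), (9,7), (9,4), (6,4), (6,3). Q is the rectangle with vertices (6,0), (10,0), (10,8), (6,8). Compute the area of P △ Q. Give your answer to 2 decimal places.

27.00

|P| = 13, |Q| = 32, |P∩Q| = 9.
|P △ Q| = |P| + |Q| − 2·|P∩Q| = 13 + 32 − 18 = 27.00.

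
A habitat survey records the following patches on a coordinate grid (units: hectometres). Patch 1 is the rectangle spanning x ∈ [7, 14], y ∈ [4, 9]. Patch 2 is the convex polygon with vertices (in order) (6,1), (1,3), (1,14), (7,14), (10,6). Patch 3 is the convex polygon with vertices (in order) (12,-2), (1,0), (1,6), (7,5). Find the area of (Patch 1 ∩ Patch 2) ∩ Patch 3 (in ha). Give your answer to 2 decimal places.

The region (Patch 1 ∩ Patch 2) ∩ Patch 3 is the polygon with vertices (7,5), (7.714,4), (7,4).
By the shoelace formula its area is 0.36.

0.36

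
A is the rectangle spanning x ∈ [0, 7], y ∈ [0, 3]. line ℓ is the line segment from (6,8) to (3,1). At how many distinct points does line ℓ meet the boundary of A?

The segment meets the boundary at (3.857,3).

1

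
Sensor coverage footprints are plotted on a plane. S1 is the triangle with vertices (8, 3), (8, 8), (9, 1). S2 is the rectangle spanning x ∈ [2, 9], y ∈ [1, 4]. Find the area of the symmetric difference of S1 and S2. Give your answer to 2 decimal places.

20.79

|S1| = 2.5, |S2| = 21, |S1∩S2| = 1.3571.
|S1 △ S2| = |S1| + |S2| − 2·|S1∩S2| = 2.5 + 21 − 2.7143 = 20.79.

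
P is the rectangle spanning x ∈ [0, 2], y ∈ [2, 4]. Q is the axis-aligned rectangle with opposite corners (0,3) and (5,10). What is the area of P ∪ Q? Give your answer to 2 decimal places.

37.00

By inclusion–exclusion:
Individual areas: |P| = 4, |Q| = 35.
|P∩Q|: x∈[0,2], y∈[3,4] → 2·1 = 2.
|P ∪ Q| = 39 − 2 = 37.00.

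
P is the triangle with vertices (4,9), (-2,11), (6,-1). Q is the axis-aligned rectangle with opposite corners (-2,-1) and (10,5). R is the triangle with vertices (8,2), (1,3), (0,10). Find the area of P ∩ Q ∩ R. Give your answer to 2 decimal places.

The intersection is the polygon with vertices (4.8,5), (5.324,2.382), (3.579,2.632), (2,5).
By the shoelace formula its area is 5.53.

5.53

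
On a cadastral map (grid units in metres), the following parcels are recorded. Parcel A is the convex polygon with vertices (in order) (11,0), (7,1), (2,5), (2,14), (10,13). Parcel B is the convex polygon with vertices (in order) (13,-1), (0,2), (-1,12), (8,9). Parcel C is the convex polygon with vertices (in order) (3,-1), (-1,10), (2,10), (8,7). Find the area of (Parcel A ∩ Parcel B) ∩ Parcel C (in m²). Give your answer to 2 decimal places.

The region (Parcel A ∩ Parcel B) ∩ Parcel C is the polygon with vertices (2,5), (2,10), (8,7), (5.167,2.467).
By the shoelace formula its area is 25.77.

25.77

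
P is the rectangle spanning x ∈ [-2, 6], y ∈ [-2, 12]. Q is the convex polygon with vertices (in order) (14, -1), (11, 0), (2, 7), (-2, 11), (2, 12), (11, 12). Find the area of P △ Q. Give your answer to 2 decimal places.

|P| = 112, |Q| = 104.5, |P∩Q| = 36.2222.
|P △ Q| = |P| + |Q| − 2·|P∩Q| = 112 + 104.5 − 72.4444 = 144.06.

144.06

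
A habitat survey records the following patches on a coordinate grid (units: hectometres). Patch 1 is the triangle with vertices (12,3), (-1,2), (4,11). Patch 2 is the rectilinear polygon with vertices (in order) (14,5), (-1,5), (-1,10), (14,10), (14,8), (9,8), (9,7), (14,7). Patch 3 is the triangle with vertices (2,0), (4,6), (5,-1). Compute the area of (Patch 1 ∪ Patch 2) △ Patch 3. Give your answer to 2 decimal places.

102.46

|Patch 1 ∪ Patch 2| = 98.7778.
|(Patch 1 ∪ Patch 2) ∩ Patch 3| = 3.1593.
|(Patch 1 ∪ Patch 2) △ Patch 3| = 98.7778 + 10 − 6.3186 = 102.46.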